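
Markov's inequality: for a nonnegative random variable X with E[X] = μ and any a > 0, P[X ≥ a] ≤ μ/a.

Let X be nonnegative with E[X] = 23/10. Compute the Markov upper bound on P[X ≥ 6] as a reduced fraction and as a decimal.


μ = E[X] = 23/10, a = 6.
Markov: P[X ≥ 6] ≤ μ/a = (23/10)/6 = 23/60.
Numerically: ≈ 0.3833.
(Since a = 6 > μ = 2.3000, the bound 23/60 is < 1 and informative.)

P[X ≥ 6] ≤ 23/60 ≈ 0.3833.


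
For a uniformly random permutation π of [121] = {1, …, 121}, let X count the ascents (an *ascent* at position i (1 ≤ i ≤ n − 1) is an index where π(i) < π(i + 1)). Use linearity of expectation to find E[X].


Write X = Σ X_I over i = 1, …, 120, with X_I the indicator of one ascent.
There are 120 indicators.
For each fixed i, the pair (π(i), π(i+1)) is a uniformly random ordered pair of distinct values from {1, …, 121}; by symmetry P[π(i) < π(i+1)] = 1/2.
By linearity: E[X] = 120 · (1/2) = (121 − 1) · (1/2) = 60 ≈ 60.000.

E[X] = 60 = 60.000.


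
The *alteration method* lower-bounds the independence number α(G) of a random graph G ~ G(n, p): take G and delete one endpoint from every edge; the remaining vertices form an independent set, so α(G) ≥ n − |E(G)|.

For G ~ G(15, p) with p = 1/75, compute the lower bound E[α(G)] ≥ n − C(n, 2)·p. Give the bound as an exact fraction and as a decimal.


E[|E(G)|] = C(15, 2)·p = 105 · (1/75) = 7/5.
E[α(G)] ≥ n − E[|E(G)|] = 15 − 7/5 = 68/5.
Numerically: ≈ 13.60000.
(This is only a lower bound; the true E[α(G)] may be larger.)

E[α(G)] ≥ 68/5 ≈ 13.60000.


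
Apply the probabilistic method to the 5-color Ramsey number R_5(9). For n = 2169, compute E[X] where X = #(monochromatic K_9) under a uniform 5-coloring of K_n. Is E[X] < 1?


E[X] = C(2169, 9) · 5^{1 − 36} = 2879753360044504243499683 · 5^{−35} = 2879753360044504243499683/2910383045673370361328125.
As a reduced fraction: E[X] = 2879753360044504243499683/2910383045673370361328125 ≈ 0.989476.
Is E[X] < 1? YES.
Since E[X] < 1, there exists a 5-coloring of K_{2169} with no monochromatic K_9; hence R_5(9) > 2169.

E[X] = 2879753360044504243499683/2910383045673370361328125 ≈ 0.989476; E[X] < 1, so R_5(9) > 2169.


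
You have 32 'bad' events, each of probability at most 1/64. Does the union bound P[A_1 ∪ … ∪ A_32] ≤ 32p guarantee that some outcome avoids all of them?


Union bound: P[∪_{i=1}^{32} A_i] ≤ Σ_i P[A_i] ≤ 32·p = 32·(1/64) = 1/2.
Numerically: 1/2 ≈ 0.50000.
Is 1/2 < 1? YES.
Since P[∪ A_i] ≤ 1/2 < 1, the complement has P[∩ A_i^c] ≥ 1 − 1/2 = 1/2 > 0, so some outcome avoids every A_i.

32·p = 1/2 ≈ 0.50000; existence CERTIFIED by the union bound.


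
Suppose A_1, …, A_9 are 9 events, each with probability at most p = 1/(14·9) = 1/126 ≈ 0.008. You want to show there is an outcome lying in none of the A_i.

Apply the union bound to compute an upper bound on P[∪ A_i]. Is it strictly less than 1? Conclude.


Union bound: P[∪_{i=1}^{9} A_i] ≤ Σ_i P[A_i] ≤ 9·p = 9·(1/126) = 1/14.
Numerically: 1/14 ≈ 0.071.
Is 1/14 < 1? YES.
Since P[∪ A_i] ≤ 1/14 < 1, the complement has P[∩ A_i^c] ≥ 1 − 1/14 = 13/14 > 0, so some outcome avoids every A_i.

9·p = 1/14 ≈ 0.071; existence CERTIFIED by the union bound.


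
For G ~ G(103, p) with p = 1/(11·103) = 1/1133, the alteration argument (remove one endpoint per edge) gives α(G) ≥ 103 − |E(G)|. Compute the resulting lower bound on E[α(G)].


E[|E(G)|] = C(103, 2)·p = 5253 · (1/1133) = 51/11.
E[α(G)] ≥ n − E[|E(G)|] = 103 − 51/11 = 1082/11.
Numerically: ≈ 98.3636.
(This is only a lower bound; the true E[α(G)] may be larger.)

E[α(G)] ≥ 1082/11 ≈ 98.3636.


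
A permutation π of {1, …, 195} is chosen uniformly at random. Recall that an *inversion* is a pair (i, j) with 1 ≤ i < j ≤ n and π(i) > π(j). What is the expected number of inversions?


Write X = Σ X_I over the C(195, 2) = 18915 pairs i < j, with X_I the indicator of one inversion.
There are 18915 indicators.
For each fixed pair i < j, the values π(i) and π(j) are two distinct elements of {1, …, 195} in uniformly random order; by symmetry P[π(i) > π(j)] = 1/2.
By linearity: E[X] = 18915 · (1/2) = C(195, 2) · (1/2) = 18915/2 = 18915/2 ≈ 9457.50000.

E[X] = 18915/2 = 9457.50000.


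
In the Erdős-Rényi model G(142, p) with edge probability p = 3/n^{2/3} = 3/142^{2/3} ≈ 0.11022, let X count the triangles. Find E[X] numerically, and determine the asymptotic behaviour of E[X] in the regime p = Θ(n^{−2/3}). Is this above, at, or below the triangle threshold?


Number of potential triangles: C(142, 3) = 467180.
Each occurs with probability p³ ≈ (0.11022)³ ≈ 1.3390200e-03.
By linearity: E[X] = C(142, 3)·p³ ≈ 467180 · 1.3390200e-03 ≈ 625.56338.
Since α = 2/3 < 1, p = c/n^{2/3} ≫ 1/n is above the triangle threshold p ~ 1/n. Asymptotically E[X] ~ (c³/6)·n^{3(1−α)} = (3³/6)·n^{1} → ∞; triangles are abundant w.h.p.

E[X] ≈ 625.56338; in regime p = Θ(1/n^{2/3}) E[X] diverges (above the triangle threshold p ~ 1/n).


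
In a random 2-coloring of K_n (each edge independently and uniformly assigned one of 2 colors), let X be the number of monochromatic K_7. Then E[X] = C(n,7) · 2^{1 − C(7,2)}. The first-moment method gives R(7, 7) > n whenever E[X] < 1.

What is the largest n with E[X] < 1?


We need C(n, 7) · 2^{1 − 21} < 1, i.e. C(n, 7) < 2^{21 − 1} = 1048576.
Check values of n near the boundary:
  n = 26: C(26, 7) = 657800; 657800 < 1048576? YES
  n = 27: C(27, 7) = 888030; 888030 < 1048576? YES
  n = 28: C(28, 7) = 1184040; 1184040 < 1048576? NO
The largest n with C(n, 7) < 1048576 is n = 27 (where E[X] = 444015/524288 ≈ 0.846891). Hence R(7, 7) > 27, i.e. R(7, 7) ≥ 28.

Largest n = 27; hence R(7, 7) > 27.


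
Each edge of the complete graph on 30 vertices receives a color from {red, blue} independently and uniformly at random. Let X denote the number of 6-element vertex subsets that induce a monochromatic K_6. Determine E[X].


Let X = Σ_S X_S over the C(30, 6) = 593775 subsets S of size 6, where X_S = 1 if the K_6 on S is monochromatic.
For a fixed S, the K_6 on S has C(6, 2) = 15 edges. P[all 15 edges red] = (1/2)^15, and likewise for blue, so P[monochromatic] = 2·(1/2)^15 = 2^{1 − 15} = 1/16384.
By linearity: E[X] = C(30, 6) · 2^{1 − 15} = 593775 · 1/16384 = 593775/16384.
Numerically: E[X] ≈ 36.2411.

E[X] = C(30,6)·2^(1−C(6,2)) = 593775/16384 ≈ 36.2411.


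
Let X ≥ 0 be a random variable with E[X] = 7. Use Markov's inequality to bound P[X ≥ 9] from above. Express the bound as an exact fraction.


μ = E[X] = 7, a = 9.
Markov: P[X ≥ 9] ≤ μ/a = (7)/9 = 7/9.
Numerically: ≈ 0.777778.
(Since a = 9 > μ = 7.000000, the bound 7/9 is < 1 and informative.)

P[X ≥ 9] ≤ 7/9 ≈ 0.777778.


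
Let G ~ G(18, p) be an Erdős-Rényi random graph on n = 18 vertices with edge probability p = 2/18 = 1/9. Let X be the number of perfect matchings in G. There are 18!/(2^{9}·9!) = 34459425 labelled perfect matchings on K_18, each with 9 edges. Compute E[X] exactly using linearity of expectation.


K_18 has 18!/(2^{9}·9!) = 34459425 labelled perfect matchings.
For each such perfect matching H, let X_H = 1 if all 9 edges of H are present in G. Then P[X_H = 1] = p^{9} = (1/9)^{9} = 1/387420489.
By linearity: E[X] = Σ_H E[X_H] = 34459425 · p^{9} = 34459425 · 1/387420489 = 425425/4782969.
Numerically: E[X] ≈ 0.08895.

E[X] = 34459425 · (1/9)^{9} = 425425/4782969 ≈ 0.08895.


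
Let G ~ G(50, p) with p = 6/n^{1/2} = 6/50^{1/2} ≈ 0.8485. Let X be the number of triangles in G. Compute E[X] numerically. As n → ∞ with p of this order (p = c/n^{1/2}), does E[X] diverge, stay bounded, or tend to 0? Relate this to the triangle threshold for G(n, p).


Number of potential triangles: C(50, 3) = 19600.
Each occurs with probability p³ ≈ (0.8485)³ ≈ 6.109403e-01.
By linearity: E[X] = C(50, 3)·p³ ≈ 19600 · 6.109403e-01 ≈ 11974.4291.
Since α = 1/2 < 1, p = c/n^{1/2} ≫ 1/n is above the triangle threshold p ~ 1/n. Asymptotically E[X] ~ (c³/6)·n^{3(1−α)} = (6³/6)·n^{1.5} → ∞; triangles are abundant w.h.p.

E[X] ≈ 11974.4291; in regime p = Θ(1/n^{1/2}) E[X] diverges (above the triangle threshold p ~ 1/n).


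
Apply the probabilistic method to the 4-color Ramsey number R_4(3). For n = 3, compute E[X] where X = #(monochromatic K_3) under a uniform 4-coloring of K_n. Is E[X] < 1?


E[X] = C(3, 3) · 4^{1 − 3} = 1 · 4^{−2} = 1/16.
As a reduced fraction: E[X] = 1/16 ≈ 0.0625.
Is E[X] < 1? YES.
Since E[X] < 1, there exists a 4-coloring of K_{3} with no monochromatic K_3; hence R_4(3) > 3.

E[X] = 1/16 ≈ 0.0625; E[X] < 1, so R_4(3) > 3.


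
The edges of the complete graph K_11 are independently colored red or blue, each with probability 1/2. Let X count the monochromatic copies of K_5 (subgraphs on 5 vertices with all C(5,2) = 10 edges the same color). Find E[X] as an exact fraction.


Let X = Σ_S X_S over the C(11, 5) = 462 subsets S of size 5, where X_S = 1 if the K_5 on S is monochromatic.
For a fixed S, the K_5 on S has C(5, 2) = 10 edges. P[all 10 edges red] = (1/2)^10, and likewise for blue, so P[monochromatic] = 2·(1/2)^10 = 2^{1 − 10} = 1/512.
By linearity of expectation: E[X] = C(11, 5) · 2^{1 − 10} = 462 · 1/512 = 231/256.
Numerically: E[X] ≈ 0.9023.

E[X] = C(11,5)·2^(1−C(5,2)) = 231/256 ≈ 0.9023.


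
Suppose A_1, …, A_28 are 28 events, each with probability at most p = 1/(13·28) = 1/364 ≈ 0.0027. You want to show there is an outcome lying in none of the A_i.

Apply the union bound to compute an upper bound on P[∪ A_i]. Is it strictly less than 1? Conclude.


Union bound: P[∪_{i=1}^{28} A_i] ≤ Σ_i P[A_i] ≤ 28·p = 28·(1/364) = 1/13.
Numerically: 1/13 ≈ 0.0769.
Is 1/13 < 1? YES.
Since P[∪ A_i] ≤ 1/13 < 1, the complement has P[∩ A_i^c] ≥ 1 − 1/13 = 12/13 > 0, so some outcome avoids every A_i.

28·p = 1/13 ≈ 0.0769; existence CERTIFIED by the union bound.


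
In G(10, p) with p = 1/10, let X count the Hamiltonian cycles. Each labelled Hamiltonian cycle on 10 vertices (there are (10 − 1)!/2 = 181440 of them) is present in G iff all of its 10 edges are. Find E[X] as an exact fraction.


K_10 has (10 − 1)!/2 = 181440 labelled Hamiltonian cycles.
For each such Hamiltonian cycle H, let X_H = 1 if all 10 edges of H are present in G. Then P[X_H = 1] = p^{10} = (1/10)^{10} = 1/10000000000.
By linearity: E[X] = Σ_H E[X_H] = 181440 · p^{10} = 181440 · 1/10000000000 = 567/31250000.
Numerically: E[X] ≈ 1.814e-05.

E[X] = 181440 · (1/10)^{10} = 567/31250000 ≈ 1.814e-05.


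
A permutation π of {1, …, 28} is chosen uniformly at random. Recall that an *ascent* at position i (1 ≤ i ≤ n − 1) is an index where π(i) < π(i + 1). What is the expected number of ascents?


Write X = Σ X_I over i = 1, …, 27, with X_I the indicator of one ascent.
There are 27 indicators.
For each fixed i, the pair (π(i), π(i+1)) is a uniformly random ordered pair of distinct values from {1, …, 28}; by symmetry P[π(i) < π(i+1)] = 1/2.
By linearity: E[X] = 27 · (1/2) = (28 − 1) · (1/2) = 27/2 ≈ 13.500.

E[X] = 27/2 = 13.500.


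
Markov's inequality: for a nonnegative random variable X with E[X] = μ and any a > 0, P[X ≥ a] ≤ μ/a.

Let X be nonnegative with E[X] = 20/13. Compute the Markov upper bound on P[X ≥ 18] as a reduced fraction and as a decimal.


μ = E[X] = 20/13, a = 18.
Markov: P[X ≥ 18] ≤ μ/a = (20/13)/18 = 10/117.
Numerically: ≈ 0.085.
(Since a = 18 > μ = 1.538, the bound 10/117 is < 1 and informative.)

P[X ≥ 18] ≤ 10/117 ≈ 0.085.


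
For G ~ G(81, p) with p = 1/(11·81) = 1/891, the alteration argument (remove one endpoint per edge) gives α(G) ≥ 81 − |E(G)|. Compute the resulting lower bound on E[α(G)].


E[|E(G)|] = C(81, 2)·p = 3240 · (1/891) = 40/11.
E[α(G)] ≥ n − E[|E(G)|] = 81 − 40/11 = 851/11.
Numerically: ≈ 77.3636.
(This is only a lower bound; the true E[α(G)] may be larger.)

E[α(G)] ≥ 851/11 ≈ 77.3636.


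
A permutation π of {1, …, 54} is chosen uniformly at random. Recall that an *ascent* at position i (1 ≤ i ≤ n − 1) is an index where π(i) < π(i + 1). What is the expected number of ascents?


Write X = Σ X_I over i = 1, …, 53, with X_I the indicator of one ascent.
There are 53 indicators.
For each fixed i, the pair (π(i), π(i+1)) is a uniformly random ordered pair of distinct values from {1, …, 54}; by symmetry P[π(i) < π(i+1)] = 1/2.
By linearity: E[X] = 53 · (1/2) = (54 − 1) · (1/2) = 53/2 ≈ 26.5000.

E[X] = 53/2 = 26.5000.


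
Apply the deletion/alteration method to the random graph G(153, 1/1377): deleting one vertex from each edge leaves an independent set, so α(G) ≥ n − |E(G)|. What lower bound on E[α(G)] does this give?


E[|E(G)|] = C(153, 2)·p = 11628 · (1/1377) = 76/9.
E[α(G)] ≥ n − E[|E(G)|] = 153 − 76/9 = 1301/9.
Numerically: ≈ 144.55556.
(This is only a lower bound; the true E[α(G)] may be larger.)

E[α(G)] ≥ 1301/9 ≈ 144.55556.


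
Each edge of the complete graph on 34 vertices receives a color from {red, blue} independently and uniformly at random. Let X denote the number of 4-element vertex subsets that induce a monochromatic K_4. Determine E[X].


Let X = Σ_S X_S over the C(34, 4) = 46376 subsets S of size 4, where X_S = 1 if the K_4 on S is monochromatic.
For a fixed S, the K_4 on S has C(4, 2) = 6 edges. P[all 6 edges red] = (1/2)^6, and likewise for blue, so P[monochromatic] = 2·(1/2)^6 = 2^{1 − 6} = 1/32.
Summing: E[X] = C(34, 4) · 2^{1 − 6} = 46376 · 1/32 = 5797/4.
Numerically: E[X] ≈ 1449.2500.

E[X] = C(34,4)·2^(1−C(4,2)) = 5797/4 ≈ 1449.2500.


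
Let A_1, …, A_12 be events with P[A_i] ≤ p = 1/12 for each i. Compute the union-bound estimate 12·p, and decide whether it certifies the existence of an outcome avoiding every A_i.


Union bound: P[∪_{i=1}^{12} A_i] ≤ Σ_i P[A_i] ≤ 12·p = 12·(1/12) = 1.
Numerically: 1 ≈ 1.000.
Is 1 < 1? NO.
Since the bound 1 is ≥ 1, the union bound is uninformative here; it does NOT by itself certify existence.

12·p = 1 ≈ 1.000; existence NOT certified by the union bound.


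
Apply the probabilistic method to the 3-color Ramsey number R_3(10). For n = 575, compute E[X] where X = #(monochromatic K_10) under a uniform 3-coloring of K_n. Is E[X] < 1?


E[X] = C(575, 10) · 3^{1 − 45} = 1006325345561406175305 · 3^{−44} = 1006325345561406175305/984770902183611232881.
As a reduced fraction: E[X] = 111813927284600686145/109418989131512359209 ≈ 1.022.
Is E[X] < 1? NO.
Since E[X] ≥ 1, the first-moment bound is inconclusive at n = 575; it does NOT by itself certify R_3(10) > 575.

E[X] = 111813927284600686145/109418989131512359209 ≈ 1.022; E[X] ≥ 1; first-moment method inconclusive here.


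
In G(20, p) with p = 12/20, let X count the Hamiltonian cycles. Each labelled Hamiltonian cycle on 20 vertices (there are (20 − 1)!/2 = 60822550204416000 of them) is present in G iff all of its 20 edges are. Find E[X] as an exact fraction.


K_20 has (20 − 1)!/2 = 60822550204416000 labelled Hamiltonian cycles.
For each such Hamiltonian cycle H, let X_H = 1 if all 20 edges of H are present in G. Then P[X_H = 1] = p^{20} = (3/5)^{20} = 3486784401/95367431640625.
Summing the indicators: E[X] = Σ_H E[X_H] = 60822550204416000 · p^{20} = 60822550204416000 · 3486784401/95367431640625 = 1696600954254376560918528/762939453125.
Numerically: E[X] ≈ 2.22e+12.

E[X] = 60822550204416000 · (3/5)^{20} = 1696600954254376560918528/762939453125 ≈ 2.22e+12.


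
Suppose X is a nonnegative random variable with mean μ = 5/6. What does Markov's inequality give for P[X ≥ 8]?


μ = E[X] = 5/6, a = 8.
Markov: P[X ≥ 8] ≤ μ/a = (5/6)/8 = 5/48.
Numerically: ≈ 0.104167.
(Since a = 8 > μ = 0.833333, the bound 5/48 is < 1 and informative.)

P[X ≥ 8] ≤ 5/48 ≈ 0.104167.


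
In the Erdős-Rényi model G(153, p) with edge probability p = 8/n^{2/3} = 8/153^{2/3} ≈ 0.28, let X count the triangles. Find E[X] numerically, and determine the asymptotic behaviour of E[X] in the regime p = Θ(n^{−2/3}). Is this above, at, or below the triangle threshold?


Number of potential triangles: C(153, 3) = 585276.
Each occurs with probability p³ ≈ (0.28)³ ≈ 2.18719e-02.
By linearity: E[X] = C(153, 3)·p³ ≈ 585276 · 2.18719e-02 ≈ 12801.115.
Since α = 2/3 < 1, p = c/n^{2/3} ≫ 1/n is above the triangle threshold p ~ 1/n. Asymptotically E[X] ~ (c³/6)·n^{3(1−α)} = (8³/6)·n^{1} → ∞; triangles are abundant w.h.p.

E[X] ≈ 12801.115; in regime p = Θ(1/n^{2/3}) E[X] diverges (above the triangle threshold p ~ 1/n).


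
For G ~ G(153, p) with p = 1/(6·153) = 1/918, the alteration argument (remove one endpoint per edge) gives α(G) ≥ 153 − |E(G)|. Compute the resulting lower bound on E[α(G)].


E[|E(G)|] = C(153, 2)·p = 11628 · (1/918) = 38/3.
E[α(G)] ≥ n − E[|E(G)|] = 153 − 38/3 = 421/3.
Numerically: ≈ 140.3333.
(This is only a lower bound; the true E[α(G)] may be larger.)

E[α(G)] ≥ 421/3 ≈ 140.3333.


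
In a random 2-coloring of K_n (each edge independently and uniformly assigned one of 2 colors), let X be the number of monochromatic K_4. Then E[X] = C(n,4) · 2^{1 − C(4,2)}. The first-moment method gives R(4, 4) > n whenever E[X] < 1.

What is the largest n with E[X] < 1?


We need C(n, 4) · 2^{1 − 6} < 1, i.e. C(n, 4) < 2^{6 − 1} = 32.
Check values of n near the boundary:
  n = 4: C(4, 4) = 1; 1 < 32? YES
  n = 5: C(5, 4) = 5; 5 < 32? YES
  n = 6: C(6, 4) = 15; 15 < 32? YES
  n = 7: C(7, 4) = 35; 35 < 32? NO
  n = 8: C(8, 4) = 70; 70 < 32? NO
The largest n with C(n, 4) < 32 is n = 6 (where E[X] = 15/32 ≈ 0.468750). Hence R(4, 4) > 6, i.e. R(4, 4) ≥ 7.

Largest n = 6; hence R(4, 4) > 6.


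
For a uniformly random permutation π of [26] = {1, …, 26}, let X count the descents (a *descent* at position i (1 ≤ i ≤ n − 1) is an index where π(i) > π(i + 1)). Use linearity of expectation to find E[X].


Write X = Σ X_I over i = 1, …, 25, with X_I the indicator of one descent.
There are 25 indicators.
For each fixed i, the pair (π(i), π(i+1)) is a uniformly random ordered pair of distinct values from {1, …, 26}; by symmetry P[π(i) > π(i+1)] = 1/2.
By linearity: E[X] = 25 · (1/2) = (26 − 1) · (1/2) = 25/2 ≈ 12.5000.

E[X] = 25/2 = 12.5000.


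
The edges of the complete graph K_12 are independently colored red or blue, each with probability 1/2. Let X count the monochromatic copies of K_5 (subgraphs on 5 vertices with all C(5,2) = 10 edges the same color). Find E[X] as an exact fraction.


Let X = Σ_S X_S over the C(12, 5) = 792 subsets S of size 5, where X_S = 1 if the K_5 on S is monochromatic.
For a fixed S, the K_5 on S has C(5, 2) = 10 edges. P[all 10 edges red] = (1/2)^10, and likewise for blue, so P[monochromatic] = 2·(1/2)^10 = 2^{1 − 10} = 1/512.
Summing: E[X] = C(12, 5) · 2^{1 − 10} = 792 · 1/512 = 99/64.
Numerically: E[X] ≈ 1.546875.

E[X] = C(12,5)·2^(1−C(5,2)) = 99/64 ≈ 1.546875.


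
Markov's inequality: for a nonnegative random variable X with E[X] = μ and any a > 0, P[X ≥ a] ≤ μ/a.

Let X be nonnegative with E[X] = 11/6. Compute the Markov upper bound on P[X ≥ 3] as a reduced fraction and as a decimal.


μ = E[X] = 11/6, a = 3.
Markov: P[X ≥ 3] ≤ μ/a = (11/6)/3 = 11/18.
Numerically: ≈ 0.61111.
(Since a = 3 > μ = 1.83333, the bound 11/18 is < 1 and informative.)

P[X ≥ 3] ≤ 11/18 ≈ 0.61111.


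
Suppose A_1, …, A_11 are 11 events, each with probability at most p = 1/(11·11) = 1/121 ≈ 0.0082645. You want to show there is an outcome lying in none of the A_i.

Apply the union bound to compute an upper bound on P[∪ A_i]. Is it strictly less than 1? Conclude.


Union bound: P[∪_{i=1}^{11} A_i] ≤ Σ_i P[A_i] ≤ 11·p = 11·(1/121) = 1/11.
Numerically: 1/11 ≈ 0.0909091.
Is 1/11 < 1? YES.
Since P[∪ A_i] ≤ 1/11 < 1, the complement has P[∩ A_i^c] ≥ 1 − 1/11 = 10/11 > 0, so some outcome avoids every A_i.

11·p = 1/11 ≈ 0.0909091; existence CERTIFIED by the union bound.


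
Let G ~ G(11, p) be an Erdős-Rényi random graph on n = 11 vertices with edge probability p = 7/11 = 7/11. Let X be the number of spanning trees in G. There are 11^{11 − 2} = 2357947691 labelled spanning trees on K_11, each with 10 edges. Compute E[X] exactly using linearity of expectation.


K_11 has 11^{11 − 2} = 2357947691 labelled spanning trees.
For each such spanning tree H, let X_H = 1 if all 10 edges of H are present in G. Then P[X_H = 1] = p^{10} = (7/11)^{10} = 282475249/25937424601.
By linearity of expectation: E[X] = Σ_H E[X_H] = 2357947691 · p^{10} = 2357947691 · 282475249/25937424601 = 282475249/11.
Numerically: E[X] ≈ 2.568e+07.

E[X] = 2357947691 · (7/11)^{10} = 282475249/11 ≈ 2.568e+07.


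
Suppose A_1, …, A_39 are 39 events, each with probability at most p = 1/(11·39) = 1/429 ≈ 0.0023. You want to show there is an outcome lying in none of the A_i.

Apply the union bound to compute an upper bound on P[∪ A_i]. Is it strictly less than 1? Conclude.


Union bound: P[∪_{i=1}^{39} A_i] ≤ Σ_i P[A_i] ≤ 39·p = 39·(1/429) = 1/11.
Numerically: 1/11 ≈ 0.0909.
Is 1/11 < 1? YES.
Since P[∪ A_i] ≤ 1/11 < 1, the complement has P[∩ A_i^c] ≥ 1 − 1/11 = 10/11 > 0, so some outcome avoids every A_i.

39·p = 1/11 ≈ 0.0909; existence CERTIFIED by the union bound.


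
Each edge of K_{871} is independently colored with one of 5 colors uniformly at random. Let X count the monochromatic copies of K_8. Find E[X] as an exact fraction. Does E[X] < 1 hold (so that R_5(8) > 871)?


E[X] = C(871, 8) · 5^{1 − 28} = 7954689371890086540 · 5^{−27} = 7954689371890086540/7450580596923828125.
As a reduced fraction: E[X] = 1590937874378017308/1490116119384765625 ≈ 1.068.
Is E[X] < 1? NO.
Since E[X] ≥ 1, the first-moment bound is inconclusive at n = 871; it does NOT by itself certify R_5(8) > 871.

E[X] = 1590937874378017308/1490116119384765625 ≈ 1.068; E[X] ≥ 1; first-moment method inconclusive here.


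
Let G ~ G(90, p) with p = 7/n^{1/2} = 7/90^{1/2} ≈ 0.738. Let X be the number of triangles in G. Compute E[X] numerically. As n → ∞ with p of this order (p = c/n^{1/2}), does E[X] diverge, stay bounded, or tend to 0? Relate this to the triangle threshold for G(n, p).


Number of potential triangles: C(90, 3) = 117480.
Each occurs with probability p³ ≈ (0.738)³ ≈ 4.01726e-01.
By linearity: E[X] = C(90, 3)·p³ ≈ 117480 · 4.01726e-01 ≈ 47194.816.
Since α = 1/2 < 1, p = c/n^{1/2} ≫ 1/n is above the triangle threshold p ~ 1/n. Asymptotically E[X] ~ (c³/6)·n^{3(1−α)} = (7³/6)·n^{1.5} → ∞; triangles are abundant w.h.p.

E[X] ≈ 47194.816; in regime p = Θ(1/n^{1/2}) E[X] diverges (above the triangle threshold p ~ 1/n).


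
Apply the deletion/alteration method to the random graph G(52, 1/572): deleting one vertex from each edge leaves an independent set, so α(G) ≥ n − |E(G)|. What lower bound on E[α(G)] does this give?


E[|E(G)|] = C(52, 2)·p = 1326 · (1/572) = 51/22.
E[α(G)] ≥ n − E[|E(G)|] = 52 − 51/22 = 1093/22.
Numerically: ≈ 49.6818.
(This is only a lower bound; the true E[α(G)] may be larger.)

E[α(G)] ≥ 1093/22 ≈ 49.6818.


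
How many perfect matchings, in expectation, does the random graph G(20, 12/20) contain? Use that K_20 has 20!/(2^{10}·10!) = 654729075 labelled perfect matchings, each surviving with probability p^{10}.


K_20 has 20!/(2^{10}·10!) = 654729075 labelled perfect matchings.
For each such perfect matching H, let X_H = 1 if all 10 edges of H are present in G. Then P[X_H = 1] = p^{10} = (3/5)^{10} = 59049/9765625.
By linearity of expectation: E[X] = Σ_H E[X_H] = 654729075 · p^{10} = 654729075 · 59049/9765625 = 1546443885987/390625.
Numerically: E[X] ≈ 3.96e+06.

E[X] = 654729075 · (3/5)^{10} = 1546443885987/390625 ≈ 3.96e+06.


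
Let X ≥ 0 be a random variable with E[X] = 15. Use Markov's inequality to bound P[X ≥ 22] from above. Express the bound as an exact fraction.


μ = E[X] = 15, a = 22.
Markov: P[X ≥ 22] ≤ μ/a = (15)/22 = 15/22.
Numerically: ≈ 0.6818.
(Since a = 22 > μ = 15.0000, the bound 15/22 is < 1 and informative.)

P[X ≥ 22] ≤ 15/22 ≈ 0.6818.


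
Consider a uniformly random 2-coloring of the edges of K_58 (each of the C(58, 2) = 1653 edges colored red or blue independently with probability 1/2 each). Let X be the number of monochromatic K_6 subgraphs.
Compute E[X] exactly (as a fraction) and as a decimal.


Let X = Σ_S X_S over the C(58, 6) = 40475358 subsets S of size 6, where X_S = 1 if the K_6 on S is monochromatic.
For a fixed S, the K_6 on S has C(6, 2) = 15 edges. P[all 15 edges red] = (1/2)^15, and likewise for blue, so P[monochromatic] = 2·(1/2)^15 = 2^{1 − 15} = 1/16384.
Summing: E[X] = C(58, 6) · 2^{1 − 15} = 40475358 · 1/16384 = 20237679/8192.
Numerically: E[X] ≈ 2470.41980.

E[X] = C(58,6)·2^(1−C(6,2)) = 20237679/8192 ≈ 2470.41980.


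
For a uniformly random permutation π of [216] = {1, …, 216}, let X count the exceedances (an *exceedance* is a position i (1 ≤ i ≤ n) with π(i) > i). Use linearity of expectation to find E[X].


Write X = Σ_{i=1}^{216} X_i, where X_i = 1_{π(i) > i}.
For each fixed i, π(i) is uniform over {1, …, 216} (marginal of a uniform permutation), so P[π(i) > i] = (n − i)/n. Summing: Σ_{i=1}^{216} (n − i)/n = (0 + 1 + … + 215)/216 = 216(216 − 1)/(2·216) = (216 − 1)/2.
Hence E[X] = Σ_{i=1}^{216} (216 − i)/216 = 215/2 ≈ 107.50000.

E[X] = 215/2 = 107.50000.


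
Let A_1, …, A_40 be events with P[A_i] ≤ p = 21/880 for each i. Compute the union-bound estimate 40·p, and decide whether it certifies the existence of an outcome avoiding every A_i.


Union bound: P[∪_{i=1}^{40} A_i] ≤ Σ_i P[A_i] ≤ 40·p = 40·(21/880) = 21/22.
Numerically: 21/22 ≈ 0.954545.
Is 21/22 < 1? YES.
Since P[∪ A_i] ≤ 21/22 < 1, the complement has P[∩ A_i^c] ≥ 1 − 21/22 = 1/22 > 0, so some outcome avoids every A_i.

40·p = 21/22 ≈ 0.954545; existence CERTIFIED by the union bound.


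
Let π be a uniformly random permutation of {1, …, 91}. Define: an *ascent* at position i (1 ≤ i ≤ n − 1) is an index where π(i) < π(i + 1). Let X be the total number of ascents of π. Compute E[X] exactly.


Write X = Σ X_I over i = 1, …, 90, with X_I the indicator of one ascent.
There are 90 indicators.
For each fixed i, the pair (π(i), π(i+1)) is a uniformly random ordered pair of distinct values from {1, …, 91}; by symmetry P[π(i) < π(i+1)] = 1/2.
By linearity: E[X] = 90 · (1/2) = (91 − 1) · (1/2) = 45 ≈ 45.0000.

E[X] = 45 = 45.0000.


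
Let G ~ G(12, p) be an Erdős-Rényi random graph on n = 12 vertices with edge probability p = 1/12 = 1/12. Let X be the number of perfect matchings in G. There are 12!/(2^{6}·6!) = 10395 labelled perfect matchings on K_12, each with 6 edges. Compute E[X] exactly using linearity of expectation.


K_12 has 12!/(2^{6}·6!) = 10395 labelled perfect matchings.
For each such perfect matching H, let X_H = 1 if all 6 edges of H are present in G. Then P[X_H = 1] = p^{6} = (1/12)^{6} = 1/2985984.
By linearity of expectation: E[X] = Σ_H E[X_H] = 10395 · p^{6} = 10395 · 1/2985984 = 385/110592.
Numerically: E[X] ≈ 0.0034813.

E[X] = 10395 · (1/12)^{6} = 385/110592 ≈ 0.0034813.


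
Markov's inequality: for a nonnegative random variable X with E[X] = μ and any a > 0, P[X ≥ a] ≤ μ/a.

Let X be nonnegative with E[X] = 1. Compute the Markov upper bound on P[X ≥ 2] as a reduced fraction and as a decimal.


μ = E[X] = 1, a = 2.
Markov: P[X ≥ 2] ≤ μ/a = (1)/2 = 1/2.
Numerically: ≈ 0.500.
(Since a = 2 > μ = 1.000, the bound 1/2 is < 1 and informative.)

P[X ≥ 2] ≤ 1/2 ≈ 0.500.


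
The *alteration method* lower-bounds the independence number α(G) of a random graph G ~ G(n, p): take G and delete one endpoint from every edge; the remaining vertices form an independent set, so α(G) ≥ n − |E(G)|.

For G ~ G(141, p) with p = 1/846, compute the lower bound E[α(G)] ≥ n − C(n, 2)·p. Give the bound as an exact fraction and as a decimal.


E[|E(G)|] = C(141, 2)·p = 9870 · (1/846) = 35/3.
E[α(G)] ≥ n − E[|E(G)|] = 141 − 35/3 = 388/3.
Numerically: ≈ 129.33333.
(This is only a lower bound; the true E[α(G)] may be larger.)

E[α(G)] ≥ 388/3 ≈ 129.33333.


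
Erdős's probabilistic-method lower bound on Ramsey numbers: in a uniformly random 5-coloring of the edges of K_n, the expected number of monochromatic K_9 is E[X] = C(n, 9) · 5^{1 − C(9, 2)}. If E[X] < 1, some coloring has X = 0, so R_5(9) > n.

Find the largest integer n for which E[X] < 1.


We need C(n, 9) · 5^{1 − 36} < 1, i.e. C(n, 9) < 5^{36 − 1} = 2910383045673370361328125.
Check values of n near the boundary:
  n = 2170: C(2170, 9) = 2891746779868845075610510; 2891746779868845075610510 < 2910383045673370361328125? YES
  n = 2171: C(2171, 9) = 2903784578674959601827205; 2903784578674959601827205 < 2910383045673370361328125? YES
  n = 2172: C(2172, 9) = 2915866900084148060642020; 2915866900084148060642020 < 2910383045673370361328125? NO
  n = 2173: C(2173, 9) = 2927993888115921319674265; 2927993888115921319674265 < 2910383045673370361328125? NO
  n = 2174: C(2174, 9) = 2940165687188920530702934; 2940165687188920530702934 < 2910383045673370361328125? NO
The largest n with C(n, 9) < 2910383045673370361328125 is n = 2171 (where E[X] = 580756915734991920365441/582076609134674072265625 ≈ 0.997733). Hence R_5(9) > 2171, i.e. R_5(9) ≥ 2172.

Largest n = 2171; hence R_5(9) > 2171.


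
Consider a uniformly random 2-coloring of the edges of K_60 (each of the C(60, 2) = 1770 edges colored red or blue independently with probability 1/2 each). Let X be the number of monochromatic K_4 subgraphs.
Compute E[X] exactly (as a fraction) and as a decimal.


Let X = Σ_S X_S over the C(60, 4) = 487635 subsets S of size 4, where X_S = 1 if the K_4 on S is monochromatic.
For a fixed S, the K_4 on S has C(4, 2) = 6 edges. P[all 6 edges red] = (1/2)^6, and likewise for blue, so P[monochromatic] = 2·(1/2)^6 = 2^{1 − 6} = 1/32.
By linearity: E[X] = C(60, 4) · 2^{1 − 6} = 487635 · 1/32 = 487635/32.
Numerically: E[X] ≈ 15238.594.

E[X] = C(60,4)·2^(1−C(4,2)) = 487635/32 ≈ 15238.594.


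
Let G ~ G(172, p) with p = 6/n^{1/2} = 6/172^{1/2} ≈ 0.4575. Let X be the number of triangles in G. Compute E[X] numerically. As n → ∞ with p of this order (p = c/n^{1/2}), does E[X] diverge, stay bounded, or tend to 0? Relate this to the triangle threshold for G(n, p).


Number of potential triangles: C(172, 3) = 833340.
Each occurs with probability p³ ≈ (0.4575)³ ≈ 9.575492e-02.
By linearity: E[X] = C(172, 3)·p³ ≈ 833340 · 9.575492e-02 ≈ 79796.4019.
Since α = 1/2 < 1, p = c/n^{1/2} ≫ 1/n is above the triangle threshold p ~ 1/n. Asymptotically E[X] ~ (c³/6)·n^{3(1−α)} = (6³/6)·n^{1.5} → ∞; triangles are abundant w.h.p.

E[X] ≈ 79796.4019; in regime p = Θ(1/n^{1/2}) E[X] diverges (above the triangle threshold p ~ 1/n).


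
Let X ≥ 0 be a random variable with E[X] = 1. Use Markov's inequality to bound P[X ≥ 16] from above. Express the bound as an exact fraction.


μ = E[X] = 1, a = 16.
Markov: P[X ≥ 16] ≤ μ/a = (1)/16 = 1/16.
Numerically: ≈ 0.062.
(Since a = 16 > μ = 1.000, the bound 1/16 is < 1 and informative.)

P[X ≥ 16] ≤ 1/16 ≈ 0.062.


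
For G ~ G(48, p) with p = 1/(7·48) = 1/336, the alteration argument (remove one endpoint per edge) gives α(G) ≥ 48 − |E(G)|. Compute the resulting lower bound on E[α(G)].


E[|E(G)|] = C(48, 2)·p = 1128 · (1/336) = 47/14.
E[α(G)] ≥ n − E[|E(G)|] = 48 − 47/14 = 625/14.
Numerically: ≈ 44.643.
(This is only a lower bound; the true E[α(G)] may be larger.)

E[α(G)] ≥ 625/14 ≈ 44.643.


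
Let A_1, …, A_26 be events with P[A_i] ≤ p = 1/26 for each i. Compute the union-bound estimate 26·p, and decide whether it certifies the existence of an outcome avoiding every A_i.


Union bound: P[∪_{i=1}^{26} A_i] ≤ Σ_i P[A_i] ≤ 26·p = 26·(1/26) = 1.
Numerically: 1 ≈ 1.0000000.
Is 1 < 1? NO.
Since the bound 1 is ≥ 1, the union bound is uninformative here; it does NOT by itself certify existence.

26·p = 1 ≈ 1.0000000; existence NOT certified by the union bound.


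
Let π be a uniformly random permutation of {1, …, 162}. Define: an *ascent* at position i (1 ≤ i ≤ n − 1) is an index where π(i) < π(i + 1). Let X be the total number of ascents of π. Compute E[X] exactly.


Write X = Σ X_I over i = 1, …, 161, with X_I the indicator of one ascent.
There are 161 indicators.
For each fixed i, the pair (π(i), π(i+1)) is a uniformly random ordered pair of distinct values from {1, …, 162}; by symmetry P[π(i) < π(i+1)] = 1/2.
By linearity: E[X] = 161 · (1/2) = (162 − 1) · (1/2) = 161/2 ≈ 80.5000.

E[X] = 161/2 = 80.5000.


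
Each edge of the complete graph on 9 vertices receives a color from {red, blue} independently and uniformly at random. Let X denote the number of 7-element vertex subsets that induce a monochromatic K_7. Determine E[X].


Let X = Σ_S X_S over the C(9, 7) = 36 subsets S of size 7, where X_S = 1 if the K_7 on S is monochromatic.
For a fixed S, the K_7 on S has C(7, 2) = 21 edges. P[all 21 edges red] = (1/2)^21, and likewise for blue, so P[monochromatic] = 2·(1/2)^21 = 2^{1 − 21} = 1/1048576.
Summing: E[X] = C(9, 7) · 2^{1 − 21} = 36 · 1/1048576 = 9/262144.
Numerically: E[X] ≈ 0.00003.

E[X] = C(9,7)·2^(1−C(7,2)) = 9/262144 ≈ 0.00003.


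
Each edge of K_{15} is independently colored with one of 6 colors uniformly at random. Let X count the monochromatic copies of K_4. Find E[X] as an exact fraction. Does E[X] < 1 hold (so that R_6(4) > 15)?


E[X] = C(15, 4) · 6^{1 − 6} = 1365 · 6^{−5} = 1365/7776.
As a reduced fraction: E[X] = 455/2592 ≈ 0.1755401.
Is E[X] < 1? YES.
Since E[X] < 1, there exists a 6-coloring of K_{15} with no monochromatic K_4; hence R_6(4) > 15.

E[X] = 455/2592 ≈ 0.1755401; E[X] < 1, so R_6(4) > 15.


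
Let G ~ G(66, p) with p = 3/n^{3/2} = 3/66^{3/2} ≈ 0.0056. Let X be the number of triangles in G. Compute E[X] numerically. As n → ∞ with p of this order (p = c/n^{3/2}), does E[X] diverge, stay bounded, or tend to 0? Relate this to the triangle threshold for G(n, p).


Number of potential triangles: C(66, 3) = 45760.
Each occurs with probability p³ ≈ (0.0056)³ ≈ 1.75152e-07.
By linearity: E[X] = C(66, 3)·p³ ≈ 45760 · 1.75152e-07 ≈ 0.008.
Since α = 3/2 > 1, p = c/n^{3/2} = o(1/n) is below the triangle threshold p ~ 1/n. Asymptotically E[X] ~ (c³/6)·n^{3(1−α)} = (3³/6)·n^{-1.5} → 0, so by Markov's inequality G has no triangles w.h.p.

E[X] ≈ 0.008; in regime p = Θ(1/n^{3/2}) E[X] tends to 0 (below the triangle threshold p ~ 1/n).


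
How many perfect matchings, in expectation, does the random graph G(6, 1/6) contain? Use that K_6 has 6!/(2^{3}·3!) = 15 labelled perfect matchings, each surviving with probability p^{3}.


K_6 has 6!/(2^{3}·3!) = 15 labelled perfect matchings.
For each such perfect matching H, let X_H = 1 if all 3 edges of H are present in G. Then P[X_H = 1] = p^{3} = (1/6)^{3} = 1/216.
Summing the indicators: E[X] = Σ_H E[X_H] = 15 · p^{3} = 15 · 1/216 = 5/72.
Numerically: E[X] ≈ 0.0694.

E[X] = 15 · (1/6)^{3} = 5/72 ≈ 0.0694.


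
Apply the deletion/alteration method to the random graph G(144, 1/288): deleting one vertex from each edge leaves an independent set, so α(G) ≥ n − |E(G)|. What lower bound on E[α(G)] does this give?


E[|E(G)|] = C(144, 2)·p = 10296 · (1/288) = 143/4.
E[α(G)] ≥ n − E[|E(G)|] = 144 − 143/4 = 433/4.
Numerically: ≈ 108.250000.
(This is only a lower bound; the true E[α(G)] may be larger.)

E[α(G)] ≥ 433/4 ≈ 108.250000.


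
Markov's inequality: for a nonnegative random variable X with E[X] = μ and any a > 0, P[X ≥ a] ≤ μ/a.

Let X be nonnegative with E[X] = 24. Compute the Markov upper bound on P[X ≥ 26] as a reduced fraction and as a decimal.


μ = E[X] = 24, a = 26.
Markov: P[X ≥ 26] ≤ μ/a = (24)/26 = 12/13.
Numerically: ≈ 0.923.
(Since a = 26 > μ = 24.000, the bound 12/13 is < 1 and informative.)

P[X ≥ 26] ≤ 12/13 ≈ 0.923.


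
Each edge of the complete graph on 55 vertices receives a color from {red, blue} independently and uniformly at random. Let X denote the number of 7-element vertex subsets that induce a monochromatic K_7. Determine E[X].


Let X = Σ_S X_S over the C(55, 7) = 202927725 subsets S of size 7, where X_S = 1 if the K_7 on S is monochromatic.
For a fixed S, the K_7 on S has C(7, 2) = 21 edges. P[all 21 edges red] = (1/2)^21, and likewise for blue, so P[monochromatic] = 2·(1/2)^21 = 2^{1 − 21} = 1/1048576.
By linearity: E[X] = C(55, 7) · 2^{1 − 21} = 202927725 · 1/1048576 = 202927725/1048576.
Numerically: E[X] ≈ 193.527.

E[X] = C(55,7)·2^(1−C(7,2)) = 202927725/1048576 ≈ 193.527.


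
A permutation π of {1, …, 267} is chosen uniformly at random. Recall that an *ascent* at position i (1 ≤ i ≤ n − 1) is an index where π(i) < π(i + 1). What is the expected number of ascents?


Write X = Σ X_I over i = 1, …, 266, with X_I the indicator of one ascent.
There are 266 indicators.
For each fixed i, the pair (π(i), π(i+1)) is a uniformly random ordered pair of distinct values from {1, …, 267}; by symmetry P[π(i) < π(i+1)] = 1/2.
By linearity: E[X] = 266 · (1/2) = (267 − 1) · (1/2) = 133 ≈ 133.000.

E[X] = 133 = 133.000.


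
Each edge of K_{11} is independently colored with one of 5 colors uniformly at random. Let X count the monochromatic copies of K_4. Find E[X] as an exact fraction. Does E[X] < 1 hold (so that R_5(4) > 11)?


E[X] = C(11, 4) · 5^{1 − 6} = 330 · 5^{−5} = 330/3125.
As a reduced fraction: E[X] = 66/625 ≈ 0.105600.
Is E[X] < 1? YES.
Since E[X] < 1, there exists a 5-coloring of K_{11} with no monochromatic K_4; hence R_5(4) > 11.

E[X] = 66/625 ≈ 0.105600; E[X] < 1, so R_5(4) > 11.


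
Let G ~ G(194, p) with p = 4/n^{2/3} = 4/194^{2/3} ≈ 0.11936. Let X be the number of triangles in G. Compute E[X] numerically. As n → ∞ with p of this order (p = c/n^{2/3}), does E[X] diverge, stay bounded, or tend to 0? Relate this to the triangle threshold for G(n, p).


Number of potential triangles: C(194, 3) = 1198144.
Each occurs with probability p³ ≈ (0.11936)³ ≈ 1.7004995e-03.
By linearity: E[X] = C(194, 3)·p³ ≈ 1198144 · 1.7004995e-03 ≈ 2037.44330.
Since α = 2/3 < 1, p = c/n^{2/3} ≫ 1/n is above the triangle threshold p ~ 1/n. Asymptotically E[X] ~ (c³/6)·n^{3(1−α)} = (4³/6)·n^{1} → ∞; triangles are abundant w.h.p.

E[X] ≈ 2037.44330; in regime p = Θ(1/n^{2/3}) E[X] diverges (above the triangle threshold p ~ 1/n).


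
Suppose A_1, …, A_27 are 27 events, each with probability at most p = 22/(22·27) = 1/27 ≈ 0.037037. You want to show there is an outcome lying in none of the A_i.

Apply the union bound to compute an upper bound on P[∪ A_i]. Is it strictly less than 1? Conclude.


Union bound: P[∪_{i=1}^{27} A_i] ≤ Σ_i P[A_i] ≤ 27·p = 27·(1/27) = 1.
Numerically: 1 ≈ 1.000000.
Is 1 < 1? NO.
Since the bound 1 is ≥ 1, the union bound is uninformative here; it does NOT by itself certify existence.

27·p = 1 ≈ 1.000000; existence NOT certified by the union bound.


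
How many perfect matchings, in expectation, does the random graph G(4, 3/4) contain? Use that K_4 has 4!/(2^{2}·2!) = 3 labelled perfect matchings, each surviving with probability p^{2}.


K_4 has 4!/(2^{2}·2!) = 3 labelled perfect matchings.
For each such perfect matching H, let X_H = 1 if all 2 edges of H are present in G. Then P[X_H = 1] = p^{2} = (3/4)^{2} = 9/16.
Summing the indicators: E[X] = Σ_H E[X_H] = 3 · p^{2} = 3 · 9/16 = 27/16.
Numerically: E[X] ≈ 1.69.

E[X] = 3 · (3/4)^{2} = 27/16 ≈ 1.69.


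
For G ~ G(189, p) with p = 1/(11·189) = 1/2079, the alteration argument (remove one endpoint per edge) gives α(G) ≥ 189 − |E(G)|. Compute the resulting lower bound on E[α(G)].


E[|E(G)|] = C(189, 2)·p = 17766 · (1/2079) = 94/11.
E[α(G)] ≥ n − E[|E(G)|] = 189 − 94/11 = 1985/11.
Numerically: ≈ 180.45455.
(This is only a lower bound; the true E[α(G)] may be larger.)

E[α(G)] ≥ 1985/11 ≈ 180.45455.
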